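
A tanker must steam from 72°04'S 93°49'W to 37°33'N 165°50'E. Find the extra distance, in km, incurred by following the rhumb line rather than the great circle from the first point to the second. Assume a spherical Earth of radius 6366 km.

Great circle: cos σ = sin φ₁ sin φ₂ + cos φ₁ cos φ₂ cos Δλ,  σ = 2.2443 rad → d_gc = 14287.0 km
Rhumb line: Δψ = +2.5546, q = Δφ/Δψ = 0.7489, d_rh = R√(Δφ²+q²Δλ²) = 14766.9 km
Excess = 14766.9 − 14287.0 = 479.9 ≈ 480 km

480 km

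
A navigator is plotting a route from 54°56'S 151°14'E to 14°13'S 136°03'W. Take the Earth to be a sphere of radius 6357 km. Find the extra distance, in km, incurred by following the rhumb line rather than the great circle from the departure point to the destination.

Great circle: cos σ = sin φ₁ sin φ₂ + cos φ₁ cos φ₂ cos Δλ,  σ = 1.1956 rad → d_gc = 7600.3 km
Rhumb line: Δψ = +0.9015, q = Δφ/Δψ = 0.7883, d_rh = R√(Δφ²+q²Δλ²) = 7801.1 km
Excess = 7801.1 − 7600.3 = 200.8 ≈ 201 km

201 km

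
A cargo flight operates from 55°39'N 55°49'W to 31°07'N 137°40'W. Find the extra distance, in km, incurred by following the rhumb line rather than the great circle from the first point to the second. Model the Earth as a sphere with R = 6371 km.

Great circle: cos σ = sin φ₁ sin φ₂ + cos φ₁ cos φ₂ cos Δλ,  σ = 1.0528 rad → d_gc = 6707.4 km
Rhumb line: Δψ = -0.6022, q = Δφ/Δψ = 0.7110, d_rh = R√(Δφ²+q²Δλ²) = 7022.5 km
Excess = 7022.5 − 6707.4 = 315.1 ≈ 315 km

315 km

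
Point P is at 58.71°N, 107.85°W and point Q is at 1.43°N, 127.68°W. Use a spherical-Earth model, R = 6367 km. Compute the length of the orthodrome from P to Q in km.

cos σ = sin φ₁ sin φ₂ + cos φ₁ cos φ₂ cos Δλ
      = sin(58.71°)sin(1.43°) + cos(58.71°)cos(1.43°)cos(-19.83°) = 0.5097
σ = 59.353° → d = Rσ = 6367·1.03591 = 6596 km

6596 km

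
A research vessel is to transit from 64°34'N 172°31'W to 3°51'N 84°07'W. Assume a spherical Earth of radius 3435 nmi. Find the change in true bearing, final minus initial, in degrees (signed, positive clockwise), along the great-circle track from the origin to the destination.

At departure: θ₁ = atan2(sin Δλ cos φ₂, cos φ₁ sin φ₂ − sin φ₁ cos φ₂ cos Δλ) = 89.79°
At arrival: θ₂ = atan2(sin Δλ cos φ₁, −cos φ₂ sin φ₁ + sin φ₂ cos φ₁ cos Δλ) = 154.51°
Δθ = θ₂ − θ₁ = +64.7°

+64.7°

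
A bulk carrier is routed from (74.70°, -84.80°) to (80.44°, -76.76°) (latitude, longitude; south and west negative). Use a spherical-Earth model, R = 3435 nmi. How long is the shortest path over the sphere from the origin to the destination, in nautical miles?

359 nmi

Haversine: a = sin²(Δφ/2)+cos φ₁ cos φ₂ sin²(Δλ/2) = 0.00272;  σ = 2·atan2(√a,√(1−a))
σ = 5.982° → d = Rσ = 3435·0.10440 = 359 nmi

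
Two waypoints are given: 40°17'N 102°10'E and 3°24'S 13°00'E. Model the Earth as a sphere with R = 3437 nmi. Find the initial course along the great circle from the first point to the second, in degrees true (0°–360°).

θ = atan2( sin Δλ·cos φ₂ ,  cos φ₁ sin φ₂ − sin φ₁ cos φ₂ cos Δλ )
  = atan2(-0.9981, -0.0546) = 266.87°

266.9°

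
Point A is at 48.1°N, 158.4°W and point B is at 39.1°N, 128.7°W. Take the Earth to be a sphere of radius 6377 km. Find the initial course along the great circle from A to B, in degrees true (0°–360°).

101.8°

N = sin Δλ·cos φ₂ = +0.3845;  D = cos φ₁ sin φ₂ − sin φ₁ cos φ₂ cos Δλ = -0.0806
initial course = atan2(N, D) = 101.83°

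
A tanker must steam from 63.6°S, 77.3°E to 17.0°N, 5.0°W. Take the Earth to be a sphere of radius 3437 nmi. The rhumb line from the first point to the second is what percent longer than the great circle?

2.4%

Great circle: σ = 1.7772 rad → d_gc = Rσ = 6108.1 nmi
Rhumb: Δφ = +1.4067, Δλ = -1.4364, Δψ = +1.7513, q = Δφ/Δψ = 0.8033 → d_rh = R√(Δφ²+q²Δλ²) = 6253.3 nmi
Excess = (6253.3 − 6108.1) / 6108.1 = 145.2 / 6108.1 = 2.38% ≈ 2.4%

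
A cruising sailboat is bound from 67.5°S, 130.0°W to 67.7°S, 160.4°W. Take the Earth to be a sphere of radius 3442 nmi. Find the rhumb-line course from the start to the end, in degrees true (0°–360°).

269.0°

Δψ = ln[tan(π/4+φ₂/2)/tan(π/4+φ₁/2)] = -0.0092
Δλ = -0.5306 rad (taken the short way round)
course = atan2(Δλ, Δψ) = 269.01°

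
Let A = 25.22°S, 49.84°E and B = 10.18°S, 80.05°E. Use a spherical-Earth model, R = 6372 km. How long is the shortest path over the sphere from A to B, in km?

3598 km

Haversine: a = sin²(Δφ/2)+cos φ₁ cos φ₂ sin²(Δλ/2) = 0.07759;  σ = 2·atan2(√a,√(1−a))
σ = 32.348° → d = Rσ = 6372·0.56458 = 3598 km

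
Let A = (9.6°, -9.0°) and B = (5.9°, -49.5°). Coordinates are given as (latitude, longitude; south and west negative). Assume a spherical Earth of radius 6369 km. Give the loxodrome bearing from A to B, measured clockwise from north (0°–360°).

264.7°

Δψ = ln[tan(π/4+φ₂/2)/tan(π/4+φ₁/2)] = -0.0652
Δλ = -0.7069 rad (taken the short way round)
course = atan2(Δλ, Δψ) = 264.73°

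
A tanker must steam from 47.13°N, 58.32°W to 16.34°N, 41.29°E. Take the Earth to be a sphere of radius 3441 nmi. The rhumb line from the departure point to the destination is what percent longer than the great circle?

4.7%

Great circle: σ = 1.4734 rad → d_gc = Rσ = 5070.1 nmi
Rhumb: Δφ = -0.5374, Δλ = +1.7385, Δψ = -0.6458, q = Δφ/Δψ = 0.8321 → d_rh = R√(Δφ²+q²Δλ²) = 5310.1 nmi
Excess = (5310.1 − 5070.1) / 5070.1 = 240.0 / 5070.1 = 4.73% ≈ 4.7%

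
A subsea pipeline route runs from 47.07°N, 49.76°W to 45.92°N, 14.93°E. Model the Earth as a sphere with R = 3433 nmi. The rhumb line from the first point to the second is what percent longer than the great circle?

Great circle: σ = 0.7546 rad → d_gc = Rσ = 2590.5 nmi
Rhumb: Δφ = -0.0201, Δλ = +1.1291, Δψ = -0.0292, q = Δφ/Δψ = 0.6884 → d_rh = R√(Δφ²+q²Δλ²) = 2669.1 nmi
Excess = (2669.1 − 2590.5) / 2590.5 = 78.6 / 2590.5 = 3.03% ≈ 3.0%

3.0%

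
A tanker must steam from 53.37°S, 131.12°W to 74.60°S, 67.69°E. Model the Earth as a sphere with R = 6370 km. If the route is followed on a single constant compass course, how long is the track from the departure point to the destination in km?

7783 km

Δψ = ln[tan(π/4+φ₂/2)/tan(π/4+φ₁/2)] = -0.8954;  Δφ = -0.3705 rad,  Δλ = -2.8133 rad
q = Δφ/Δψ = 0.4138
d = R·√(Δφ² + q²Δλ²) = 6370·1.22180 = 7783 km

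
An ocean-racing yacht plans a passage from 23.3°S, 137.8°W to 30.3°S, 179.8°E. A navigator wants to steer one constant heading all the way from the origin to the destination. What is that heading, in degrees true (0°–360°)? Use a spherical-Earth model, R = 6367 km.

259.5°

Meridional parts: M(φ₁)=-0.4184, M(φ₂)=-0.5554 → ΔM = -0.1370;  Δλ = -0.7400 rad
tan C = Δλ / ΔM = +5.4014 → C = 259.51°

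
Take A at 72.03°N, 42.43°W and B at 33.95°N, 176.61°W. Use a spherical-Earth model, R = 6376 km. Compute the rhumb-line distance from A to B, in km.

Rhumb course C = atan2(Δλ, Δψ) with Δψ = ln[tan(π/4+φ₂/2)/tan(π/4+φ₁/2)] = -1.2138, Δλ = -2.3419 → C = 242.60°
d = R·|Δφ| / |cos C| = 6376·0.66462 / 0.46017 = 9209 km

9209 km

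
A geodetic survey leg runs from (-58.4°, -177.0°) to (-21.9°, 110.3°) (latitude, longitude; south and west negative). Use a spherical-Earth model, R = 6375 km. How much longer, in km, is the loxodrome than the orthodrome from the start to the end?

Great circle: cos σ = sin φ₁ sin φ₂ + cos φ₁ cos φ₂ cos Δλ,  σ = 1.0903 rad → d_gc = 6950.4 km
Rhumb line: Δψ = +0.8705, q = Δφ/Δψ = 0.7318, d_rh = R√(Δφ²+q²Δλ²) = 7178.7 km
Excess = 7178.7 − 6950.4 = 228.3 ≈ 228 km

228 km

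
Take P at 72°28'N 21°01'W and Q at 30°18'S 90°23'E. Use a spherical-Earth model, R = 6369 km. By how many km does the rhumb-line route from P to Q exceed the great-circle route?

Great circle: cos σ = sin φ₁ sin φ₂ + cos φ₁ cos φ₂ cos Δλ,  σ = 2.1846 rad → d_gc = 13913.8 km
Rhumb line: Δψ = -2.4248, q = Δφ/Δψ = 0.7397, d_rh = R√(Δφ²+q²Δλ²) = 14642.4 km
Excess = 14642.4 − 13913.8 = 728.6 ≈ 729 km

729 km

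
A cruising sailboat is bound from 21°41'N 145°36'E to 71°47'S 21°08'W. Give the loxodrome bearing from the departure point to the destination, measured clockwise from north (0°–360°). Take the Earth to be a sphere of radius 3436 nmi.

232.7°

Meridional parts: M(φ₁)=+0.3878, M(φ₂)=-1.8306 → ΔM = -2.2184;  Δλ = -2.9100 rad
tan C = Δλ / ΔM = +1.3118 → C = 232.68°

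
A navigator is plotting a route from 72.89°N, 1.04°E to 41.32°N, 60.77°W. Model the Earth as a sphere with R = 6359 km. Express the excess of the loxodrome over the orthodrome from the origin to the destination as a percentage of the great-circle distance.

Great circle: σ = 0.7445 rad → d_gc = Rσ = 4734.3 km
Rhumb: Δφ = -0.5510, Δλ = -1.0788, Δψ = -1.1010, q = Δφ/Δψ = 0.5005 → d_rh = R√(Δφ²+q²Δλ²) = 4905.5 km
Excess = (4905.5 − 4734.3) / 4734.3 = 171.2 / 4734.3 = 3.62% ≈ 3.6%

3.6%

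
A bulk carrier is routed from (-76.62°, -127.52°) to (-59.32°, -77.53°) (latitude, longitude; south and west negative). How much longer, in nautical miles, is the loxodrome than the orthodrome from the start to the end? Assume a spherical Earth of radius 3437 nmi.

40 nmi

Great circle: cos σ = sin φ₁ sin φ₂ + cos φ₁ cos φ₂ cos Δλ,  σ = 0.4212 rad → d_gc = 1447.7 nmi
Rhumb line: Δψ = +0.8496, q = Δφ/Δψ = 0.3554, d_rh = R√(Δφ²+q²Δλ²) = 1487.5 nmi
Excess = 1487.5 − 1447.7 = 39.8 ≈ 40 nmi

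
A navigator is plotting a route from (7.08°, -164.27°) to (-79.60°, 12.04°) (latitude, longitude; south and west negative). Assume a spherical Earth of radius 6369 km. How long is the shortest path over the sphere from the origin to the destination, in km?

Haversine: a = sin²(Δφ/2)+cos φ₁ cos φ₂ sin²(Δλ/2) = 0.65000;  σ = 2·atan2(√a,√(1−a))
σ = 107.458° → d = Rσ = 6369·1.87549 = 11945 km

11945 km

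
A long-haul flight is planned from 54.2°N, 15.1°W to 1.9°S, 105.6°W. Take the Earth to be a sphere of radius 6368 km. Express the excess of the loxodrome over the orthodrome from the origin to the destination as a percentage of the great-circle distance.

Great circle: σ = 1.6028 rad → d_gc = Rσ = 10206.6 km
Rhumb: Δφ = -0.9791, Δλ = -1.5795, Δψ = -1.1633, q = Δφ/Δψ = 0.8417 → d_rh = R√(Δφ²+q²Δλ²) = 10514.3 km
Excess = (10514.3 − 10206.6) / 10206.6 = 307.7 / 10206.6 = 3.01% ≈ 3.0%

3.0%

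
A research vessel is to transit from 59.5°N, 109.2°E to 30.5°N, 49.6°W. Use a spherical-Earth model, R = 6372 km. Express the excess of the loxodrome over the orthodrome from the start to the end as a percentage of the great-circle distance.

Great circle: σ = 1.5412 rad → d_gc = Rσ = 9820.5 km
Rhumb: Δφ = -0.5061, Δλ = -2.7716, Δψ = -0.7402, q = Δφ/Δψ = 0.6838 → d_rh = R√(Δφ²+q²Δλ²) = 12499.0 km
Excess = (12499.0 − 9820.5) / 9820.5 = 2678.5 / 9820.5 = 27.27% ≈ 27.3%

27.3%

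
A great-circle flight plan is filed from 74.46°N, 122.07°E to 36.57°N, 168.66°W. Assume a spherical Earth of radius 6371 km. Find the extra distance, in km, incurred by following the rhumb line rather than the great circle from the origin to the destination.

Great circle: cos σ = sin φ₁ sin φ₂ + cos φ₁ cos φ₂ cos Δλ,  σ = 0.8630 rad → d_gc = 5498.0 km
Rhumb line: Δψ = -1.3052, q = Δφ/Δψ = 0.5067, d_rh = R√(Δφ²+q²Δλ²) = 5743.0 km
Excess = 5743.0 − 5498.0 = 245.0 ≈ 245 km

245 km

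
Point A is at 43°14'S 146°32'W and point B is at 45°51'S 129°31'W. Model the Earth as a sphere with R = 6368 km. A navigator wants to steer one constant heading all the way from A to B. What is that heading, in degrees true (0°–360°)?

102.2°

Meridional parts: M(φ₁)=-0.8384, M(φ₂)=-0.9025 → ΔM = -0.0641;  Δλ = +0.2970 rad
tan C = Δλ / ΔM = -4.6339 → C = 102.18°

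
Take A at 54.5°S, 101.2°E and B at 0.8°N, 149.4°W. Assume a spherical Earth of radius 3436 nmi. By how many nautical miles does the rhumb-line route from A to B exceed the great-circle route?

311 nmi

Great circle: cos σ = sin φ₁ sin φ₂ + cos φ₁ cos φ₂ cos Δλ,  σ = 1.7765 rad → d_gc = 6104.0 nmi
Rhumb line: Δψ = +1.1531, q = Δφ/Δψ = 0.8370, d_rh = R√(Δφ²+q²Δλ²) = 6415.2 nmi
Excess = 6415.2 − 6104.0 = 311.2 ≈ 311 nmi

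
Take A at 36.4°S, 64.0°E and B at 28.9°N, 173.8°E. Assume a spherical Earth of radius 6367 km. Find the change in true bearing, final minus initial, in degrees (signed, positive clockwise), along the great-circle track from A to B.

At departure: θ₁ = atan2(sin Δλ cos φ₂, cos φ₁ sin φ₂ − sin φ₁ cos φ₂ cos Δλ) = 75.50°
At arrival: θ₂ = atan2(sin Δλ cos φ₁, −cos φ₂ sin φ₁ + sin φ₂ cos φ₁ cos Δλ) = 62.89°
Δθ = θ₂ − θ₁ = -12.6°

-12.6°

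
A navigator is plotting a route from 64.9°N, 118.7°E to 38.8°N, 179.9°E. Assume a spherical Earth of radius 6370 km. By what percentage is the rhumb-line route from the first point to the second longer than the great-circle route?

3.2%

Great circle: σ = 0.7573 rad → d_gc = Rσ = 4824.0 km
Rhumb: Δφ = -0.4555, Δλ = +1.0681, Δψ = -0.7665, q = Δφ/Δψ = 0.5943 → d_rh = R√(Δφ²+q²Δλ²) = 4976.9 km
Excess = (4976.9 − 4824.0) / 4824.0 = 152.9 / 4824.0 = 3.17% ≈ 3.2%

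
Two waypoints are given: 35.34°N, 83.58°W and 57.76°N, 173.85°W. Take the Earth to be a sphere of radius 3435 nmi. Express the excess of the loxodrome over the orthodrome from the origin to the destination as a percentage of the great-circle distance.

Great circle: σ = 1.0619 rad → d_gc = Rσ = 3647.7 nmi
Rhumb: Δφ = +0.3913, Δλ = -1.5755, Δψ = +0.5812, q = Δφ/Δψ = 0.6733 → d_rh = R√(Δφ²+q²Δλ²) = 3883.7 nmi
Excess = (3883.7 − 3647.7) / 3647.7 = 236.0 / 3647.7 = 6.47% ≈ 6.5%

6.5%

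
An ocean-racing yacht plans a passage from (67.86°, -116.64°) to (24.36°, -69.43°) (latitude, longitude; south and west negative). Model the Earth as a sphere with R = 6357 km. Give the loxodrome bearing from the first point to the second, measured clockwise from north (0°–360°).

Δψ = ln[tan(π/4+φ₂/2)/tan(π/4+φ₁/2)] = -1.1929
Δλ = +0.8240 rad (taken the short way round)
course = atan2(Δλ, Δψ) = 145.37°

145.4°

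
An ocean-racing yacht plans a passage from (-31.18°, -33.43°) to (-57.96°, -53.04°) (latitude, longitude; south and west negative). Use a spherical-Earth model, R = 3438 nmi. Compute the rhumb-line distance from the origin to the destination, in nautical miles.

Δψ = ln[tan(π/4+φ₂/2)/tan(π/4+φ₁/2)] = -0.6746;  Δφ = -0.4674 rad,  Δλ = -0.3423 rad
q = Δφ/Δψ = 0.6928
d = R·√(Δφ² + q²Δλ²) = 3438·0.52411 = 1802 nmi

1802 nmi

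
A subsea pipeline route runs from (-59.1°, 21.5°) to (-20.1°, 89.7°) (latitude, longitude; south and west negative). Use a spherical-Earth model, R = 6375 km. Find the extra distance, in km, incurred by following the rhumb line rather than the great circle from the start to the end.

Great circle: cos σ = sin φ₁ sin φ₂ + cos φ₁ cos φ₂ cos Δλ,  σ = 1.0770 rad → d_gc = 6865.8 km
Rhumb line: Δψ = +0.9277, q = Δφ/Δψ = 0.7337, d_rh = R√(Δφ²+q²Δλ²) = 7058.9 km
Excess = 7058.9 − 6865.8 = 193.1 ≈ 193 km

193 km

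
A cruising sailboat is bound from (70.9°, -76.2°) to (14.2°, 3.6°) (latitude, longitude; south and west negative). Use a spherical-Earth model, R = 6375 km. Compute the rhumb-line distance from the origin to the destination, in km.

Δψ = ln[tan(π/4+φ₂/2)/tan(π/4+φ₁/2)] = -1.5320;  Δφ = -0.9896 rad,  Δλ = +1.3928 rad
q = Δφ/Δψ = 0.6460
d = R·√(Δφ² + q²Δλ²) = 6375·1.33745 = 8526 km

8526 km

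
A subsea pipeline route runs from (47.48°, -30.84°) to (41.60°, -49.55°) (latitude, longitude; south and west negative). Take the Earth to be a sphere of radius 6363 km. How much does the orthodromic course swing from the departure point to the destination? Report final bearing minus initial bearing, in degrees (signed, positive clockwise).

Initial bearing θ₁ = atan2(sin Δλ cos φ₂, cos φ₁ sin φ₂ − sin φ₁ cos φ₂ cos Δλ) = 253.00°
Final bearing θ₂ = (initial bearing from the destination back to the start) + 180° = 239.80°
Δθ = θ₂ − θ₁ = -13.2°

-13.2°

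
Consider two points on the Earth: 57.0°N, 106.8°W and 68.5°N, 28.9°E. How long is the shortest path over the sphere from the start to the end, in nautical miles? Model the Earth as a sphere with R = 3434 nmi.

3021 nmi

Haversine: a = sin²(Δφ/2)+cos φ₁ cos φ₂ sin²(Δλ/2) = 0.18127;  σ = 2·atan2(√a,√(1−a))
σ = 50.398° → d = Rσ = 3434·0.87961 = 3021 nmi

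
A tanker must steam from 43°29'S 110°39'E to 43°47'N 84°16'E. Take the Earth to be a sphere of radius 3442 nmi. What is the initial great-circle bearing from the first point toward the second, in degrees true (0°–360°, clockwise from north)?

341.3°

θ = atan2( sin Δλ·cos φ₂ ,  cos φ₁ sin φ₂ − sin φ₁ cos φ₂ cos Δλ )
  = atan2(-0.3208, +0.9471) = 341.29°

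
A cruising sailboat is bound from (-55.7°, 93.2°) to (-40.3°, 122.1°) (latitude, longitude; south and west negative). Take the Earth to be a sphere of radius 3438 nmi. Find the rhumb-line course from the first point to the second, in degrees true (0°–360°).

51.2°

Δψ = ln[tan(π/4+φ₂/2)/tan(π/4+φ₁/2)] = +0.4060
Δλ = +0.5044 rad (taken the short way round)
course = atan2(Δλ, Δψ) = 51.17°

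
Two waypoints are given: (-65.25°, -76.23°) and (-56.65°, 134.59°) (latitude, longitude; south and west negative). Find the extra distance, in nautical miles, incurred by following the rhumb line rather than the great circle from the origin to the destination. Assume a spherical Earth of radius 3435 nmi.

Great circle: cos σ = sin φ₁ sin φ₂ + cos φ₁ cos φ₂ cos Δλ,  σ = 0.9753 rad → d_gc = 3350.1 nmi
Rhumb line: Δψ = +0.3113, q = Δφ/Δψ = 0.4821, d_rh = R√(Δφ²+q²Δλ²) = 4342.8 nmi
Excess = 4342.8 − 3350.1 = 992.7 ≈ 993 nmi

993 nmi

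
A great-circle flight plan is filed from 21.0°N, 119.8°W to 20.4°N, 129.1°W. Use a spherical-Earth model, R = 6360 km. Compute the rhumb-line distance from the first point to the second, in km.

Rhumb course C = atan2(Δλ, Δψ) with Δψ = ln[tan(π/4+φ₂/2)/tan(π/4+φ₁/2)] = -0.0112, Δλ = -0.1623 → C = 266.05°
d = R·|Δφ| / |cos C| = 6360·0.01047 / 0.06881 = 968 km

968 km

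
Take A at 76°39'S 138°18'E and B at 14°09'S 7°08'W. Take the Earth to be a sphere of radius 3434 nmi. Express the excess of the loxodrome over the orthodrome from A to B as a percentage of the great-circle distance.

20.1%

Great circle: σ = 1.5173 rad → d_gc = Rσ = 5210.4 nmi
Rhumb: Δφ = +1.0908, Δλ = -2.5383, Δψ = +1.8958, q = Δφ/Δψ = 0.5754 → d_rh = R√(Δφ²+q²Δλ²) = 6259.9 nmi
Excess = (6259.9 − 5210.4) / 5210.4 = 1049.5 / 5210.4 = 20.14% ≈ 20.1%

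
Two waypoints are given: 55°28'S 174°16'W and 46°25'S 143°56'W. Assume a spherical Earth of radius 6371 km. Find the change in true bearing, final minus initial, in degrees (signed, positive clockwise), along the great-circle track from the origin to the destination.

At departure: θ₁ = atan2(sin Δλ cos φ₂, cos φ₁ sin φ₂ − sin φ₁ cos φ₂ cos Δλ) = 77.13°
At arrival: θ₂ = atan2(sin Δλ cos φ₁, −cos φ₂ sin φ₁ + sin φ₂ cos φ₁ cos Δλ) = 53.29°
Δθ = θ₂ − θ₁ = -23.8°

-23.8°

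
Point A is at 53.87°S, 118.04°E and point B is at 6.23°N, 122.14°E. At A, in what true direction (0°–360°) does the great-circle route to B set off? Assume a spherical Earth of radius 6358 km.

N = sin Δλ·cos φ₂ = +0.0711;  D = cos φ₁ sin φ₂ − sin φ₁ cos φ₂ cos Δλ = +0.8648
initial course = atan2(N, D) = 4.70°

4.7°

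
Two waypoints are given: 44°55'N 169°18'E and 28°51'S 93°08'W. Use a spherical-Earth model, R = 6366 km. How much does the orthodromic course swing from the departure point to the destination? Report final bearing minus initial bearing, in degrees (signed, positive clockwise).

+22.6°

At departure: θ₁ = atan2(sin Δλ cos φ₂, cos φ₁ sin φ₂ − sin φ₁ cos φ₂ cos Δλ) = 106.69°
At arrival: θ₂ = atan2(sin Δλ cos φ₁, −cos φ₂ sin φ₁ + sin φ₂ cos φ₁ cos Δλ) = 129.25°
Δθ = θ₂ − θ₁ = +22.6°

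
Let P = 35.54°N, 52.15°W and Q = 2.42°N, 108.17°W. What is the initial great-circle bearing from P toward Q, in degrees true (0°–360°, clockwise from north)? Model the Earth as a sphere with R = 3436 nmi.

θ = atan2( sin Δλ·cos φ₂ ,  cos φ₁ sin φ₂ − sin φ₁ cos φ₂ cos Δλ )
  = atan2(-0.8285, -0.2902) = 250.69°

250.7°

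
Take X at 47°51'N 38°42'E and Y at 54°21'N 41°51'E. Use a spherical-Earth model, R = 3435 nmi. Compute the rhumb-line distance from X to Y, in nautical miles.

Δψ = ln[tan(π/4+φ₂/2)/tan(π/4+φ₁/2)] = +0.1811;  Δφ = +0.1134 rad,  Δλ = +0.0550 rad
q = Δφ/Δψ = 0.6266
d = R·√(Δφ² + q²Δλ²) = 3435·0.11856 = 407 nmi

407 nmi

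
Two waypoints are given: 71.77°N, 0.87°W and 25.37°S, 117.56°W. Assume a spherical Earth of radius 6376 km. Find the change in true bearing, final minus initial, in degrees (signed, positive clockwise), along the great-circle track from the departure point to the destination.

-88.0°

At departure: θ₁ = atan2(sin Δλ cos φ₂, cos φ₁ sin φ₂ − sin φ₁ cos φ₂ cos Δλ) = 287.30°
At arrival: θ₂ = atan2(sin Δλ cos φ₁, −cos φ₂ sin φ₁ + sin φ₂ cos φ₁ cos Δλ) = 199.30°
Δθ = θ₂ − θ₁ = -88.0°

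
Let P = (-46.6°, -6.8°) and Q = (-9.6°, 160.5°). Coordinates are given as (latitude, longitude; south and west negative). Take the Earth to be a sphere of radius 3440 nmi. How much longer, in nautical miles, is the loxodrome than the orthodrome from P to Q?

Great circle: cos σ = sin φ₁ sin φ₂ + cos φ₁ cos φ₂ cos Δλ,  σ = 2.1409 rad → d_gc = 7364.7 nmi
Rhumb line: Δψ = +0.7531, q = Δφ/Δψ = 0.8575, d_rh = R√(Δφ²+q²Δλ²) = 8895.0 nmi
Excess = 8895.0 − 7364.7 = 1530.3 ≈ 1530 nmi

1530 nmi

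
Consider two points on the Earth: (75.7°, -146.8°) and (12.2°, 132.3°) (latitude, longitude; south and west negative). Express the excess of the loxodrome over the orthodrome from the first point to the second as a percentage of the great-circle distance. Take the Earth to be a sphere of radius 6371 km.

5.0%

Great circle: σ = 1.3254 rad → d_gc = Rσ = 8444.0 km
Rhumb: Δφ = -1.1083, Δλ = -1.4120, Δψ = -1.8613, q = Δφ/Δψ = 0.5954 → d_rh = R√(Δφ²+q²Δλ²) = 8862.6 km
Excess = (8862.6 − 8444.0) / 8444.0 = 418.6 / 8444.0 = 4.96% ≈ 5.0%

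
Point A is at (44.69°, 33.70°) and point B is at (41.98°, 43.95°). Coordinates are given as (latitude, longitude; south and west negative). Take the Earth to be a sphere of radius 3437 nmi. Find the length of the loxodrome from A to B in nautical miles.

Rhumb course C = atan2(Δλ, Δψ) with Δψ = ln[tan(π/4+φ₂/2)/tan(π/4+φ₁/2)] = -0.0650, Δλ = +0.1789 → C = 109.98°
d = R·|Δφ| / |cos C| = 3437·0.04730 / 0.34170 = 476 nmi

476 nmi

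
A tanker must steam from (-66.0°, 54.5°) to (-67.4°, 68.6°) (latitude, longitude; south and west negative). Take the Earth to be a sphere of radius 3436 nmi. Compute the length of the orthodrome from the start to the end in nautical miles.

cos σ = sin φ₁ sin φ₂ + cos φ₁ cos φ₂ cos Δλ
      = sin(-66.00°)sin(-67.40°) + cos(-66.00°)cos(-67.40°)cos(14.10°) = 0.9950
σ = 5.736° → d = Rσ = 3436·0.10012 = 344 nmi

344 nmi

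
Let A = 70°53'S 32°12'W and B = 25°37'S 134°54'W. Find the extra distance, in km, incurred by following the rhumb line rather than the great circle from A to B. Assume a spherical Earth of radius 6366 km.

720 km

Great circle: cos σ = sin φ₁ sin φ₂ + cos φ₁ cos φ₂ cos Δλ,  σ = 1.2201 rad → d_gc = 7766.9 km
Rhumb line: Δψ = +1.3187, q = Δφ/Δψ = 0.5991, d_rh = R√(Δφ²+q²Δλ²) = 8487.1 km
Excess = 8487.1 − 7766.9 = 720.2 ≈ 720 km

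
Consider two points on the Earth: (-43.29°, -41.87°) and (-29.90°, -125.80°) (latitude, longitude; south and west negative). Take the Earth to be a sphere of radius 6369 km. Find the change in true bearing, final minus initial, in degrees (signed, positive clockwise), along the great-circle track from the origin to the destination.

+56.7°

Initial bearing θ₁ = atan2(sin Δλ cos φ₂, cos φ₁ sin φ₂ − sin φ₁ cos φ₂ cos Δλ) = 250.81°
Final bearing θ₂ = (initial bearing from the destination back to the start) + 180° = 307.53°
Δθ = θ₂ − θ₁ = +56.7°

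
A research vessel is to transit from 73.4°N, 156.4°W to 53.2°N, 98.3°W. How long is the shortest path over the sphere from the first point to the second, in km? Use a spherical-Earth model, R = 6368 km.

Haversine: a = sin²(Δφ/2)+cos φ₁ cos φ₂ sin²(Δλ/2) = 0.07110;  σ = 2·atan2(√a,√(1−a))
σ = 30.930° → d = Rσ = 6368·0.53984 = 3438 km

3438 km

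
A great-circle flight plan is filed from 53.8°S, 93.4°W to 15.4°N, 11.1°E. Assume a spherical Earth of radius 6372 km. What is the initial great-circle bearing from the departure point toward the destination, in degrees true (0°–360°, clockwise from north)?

θ = atan2( sin Δλ·cos φ₂ ,  cos φ₁ sin φ₂ − sin φ₁ cos φ₂ cos Δλ )
  = atan2(+0.9334, -0.0380) = 92.33°

92.3°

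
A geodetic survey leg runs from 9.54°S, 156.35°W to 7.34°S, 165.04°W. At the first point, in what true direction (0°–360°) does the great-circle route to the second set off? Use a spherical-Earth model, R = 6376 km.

N = sin Δλ·cos φ₂ = -0.1499;  D = cos φ₁ sin φ₂ − sin φ₁ cos φ₂ cos Δλ = +0.0365
initial course = atan2(N, D) = 283.69°

283.7°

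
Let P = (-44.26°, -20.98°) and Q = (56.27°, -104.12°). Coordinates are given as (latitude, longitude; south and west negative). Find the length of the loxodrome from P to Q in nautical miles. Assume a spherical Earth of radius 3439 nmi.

Δψ = ln[tan(π/4+φ₂/2)/tan(π/4+φ₁/2)] = +2.0567;  Δφ = +1.7546 rad,  Δλ = -1.4511 rad
q = Δφ/Δψ = 0.8531
d = R·√(Δφ² + q²Δλ²) = 3439·2.14731 = 7385 nmi

7385 nmi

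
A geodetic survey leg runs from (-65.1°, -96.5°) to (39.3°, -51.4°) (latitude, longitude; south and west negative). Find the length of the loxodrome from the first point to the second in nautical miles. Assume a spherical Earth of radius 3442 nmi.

6642 nmi

Δψ = ln[tan(π/4+φ₂/2)/tan(π/4+φ₁/2)] = +2.2576;  Δφ = +1.8221 rad,  Δλ = +0.7871 rad
q = Δφ/Δψ = 0.8071
d = R·√(Δφ² + q²Δλ²) = 3442·1.92970 = 6642 nmi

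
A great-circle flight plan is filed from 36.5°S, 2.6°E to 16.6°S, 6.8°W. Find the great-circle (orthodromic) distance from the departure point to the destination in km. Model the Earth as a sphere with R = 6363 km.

2396 km

Haversine: a = sin²(Δφ/2)+cos φ₁ cos φ₂ sin²(Δλ/2) = 0.03503;  σ = 2·atan2(√a,√(1−a))
σ = 21.574° → d = Rσ = 6363·0.37654 = 2396 km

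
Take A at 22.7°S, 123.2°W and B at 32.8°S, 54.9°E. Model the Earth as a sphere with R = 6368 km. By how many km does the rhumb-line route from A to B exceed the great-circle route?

3685 km

Great circle: cos σ = sin φ₁ sin φ₂ + cos φ₁ cos φ₂ cos Δλ,  σ = 2.1724 rad → d_gc = 13834.0 km
Rhumb line: Δψ = -0.1996, q = Δφ/Δψ = 0.8832, d_rh = R√(Δφ²+q²Δλ²) = 17518.6 km
Excess = 17518.6 − 13834.0 = 3684.6 ≈ 3685 km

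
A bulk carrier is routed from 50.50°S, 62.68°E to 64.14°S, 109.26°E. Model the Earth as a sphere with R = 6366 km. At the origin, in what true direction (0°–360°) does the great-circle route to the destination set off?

N = sin Δλ·cos φ₂ = +0.3168;  D = cos φ₁ sin φ₂ − sin φ₁ cos φ₂ cos Δλ = -0.3410
initial course = atan2(N, D) = 137.11°

137.1°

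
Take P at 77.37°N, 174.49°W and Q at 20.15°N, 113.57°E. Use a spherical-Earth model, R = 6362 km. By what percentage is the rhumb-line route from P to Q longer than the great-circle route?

4.2%

Great circle: σ = 1.1595 rad → d_gc = Rσ = 7376.9 km
Rhumb: Δφ = -0.9987, Δλ = -1.2556, Δψ = -1.8421, q = Δφ/Δψ = 0.5421 → d_rh = R√(Δφ²+q²Δλ²) = 7689.2 km
Excess = (7689.2 − 7376.9) / 7376.9 = 312.3 / 7376.9 = 4.23% ≈ 4.2%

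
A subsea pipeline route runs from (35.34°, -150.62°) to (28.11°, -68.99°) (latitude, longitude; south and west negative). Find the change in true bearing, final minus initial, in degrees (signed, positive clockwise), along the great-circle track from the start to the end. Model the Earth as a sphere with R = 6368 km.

+48.9°

At departure: θ₁ = atan2(sin Δλ cos φ₂, cos φ₁ sin φ₂ − sin φ₁ cos φ₂ cos Δλ) = 70.44°
At arrival: θ₂ = atan2(sin Δλ cos φ₁, −cos φ₂ sin φ₁ + sin φ₂ cos φ₁ cos Δλ) = 119.37°
Δθ = θ₂ − θ₁ = +48.9°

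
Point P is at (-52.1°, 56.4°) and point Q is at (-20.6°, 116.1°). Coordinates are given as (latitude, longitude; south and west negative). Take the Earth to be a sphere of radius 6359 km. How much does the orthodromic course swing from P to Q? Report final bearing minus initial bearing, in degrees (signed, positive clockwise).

-38.9°

Initial bearing θ₁ = atan2(sin Δλ cos φ₂, cos φ₁ sin φ₂ − sin φ₁ cos φ₂ cos Δλ) = 79.04°
Final bearing θ₂ = (initial bearing from the destination back to the start) + 180° = 40.11°
Δθ = θ₂ − θ₁ = -38.9°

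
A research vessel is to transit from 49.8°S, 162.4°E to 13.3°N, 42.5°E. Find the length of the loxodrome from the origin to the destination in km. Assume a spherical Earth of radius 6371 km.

Δψ = ln[tan(π/4+φ₂/2)/tan(π/4+φ₁/2)] = +1.2395;  Δφ = +1.1013 rad,  Δλ = -2.0926 rad
q = Δφ/Δψ = 0.8885
d = R·√(Δφ² + q²Δλ²) = 6371·2.16101 = 13768 km

13768 km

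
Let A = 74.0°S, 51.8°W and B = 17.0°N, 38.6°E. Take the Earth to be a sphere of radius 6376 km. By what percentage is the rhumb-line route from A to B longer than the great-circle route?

Great circle: σ = 1.8576 rad → d_gc = Rσ = 11844.0 km
Rhumb: Δφ = +1.5882, Δλ = +1.5778, Δψ = +2.2634, q = Δφ/Δψ = 0.7017 → d_rh = R√(Δφ²+q²Δλ²) = 12344.2 km
Excess = (12344.2 − 11844.0) / 11844.0 = 500.2 / 11844.0 = 4.22% ≈ 4.2%

4.2%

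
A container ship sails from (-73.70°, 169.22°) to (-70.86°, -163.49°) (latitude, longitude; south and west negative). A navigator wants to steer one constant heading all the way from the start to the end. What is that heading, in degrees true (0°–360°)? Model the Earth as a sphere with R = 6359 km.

71.1°

Δψ = ln[tan(π/4+φ₂/2)/tan(π/4+φ₁/2)] = +0.1632
Δλ = +0.4763 rad (taken the short way round)
course = atan2(Δλ, Δψ) = 71.09°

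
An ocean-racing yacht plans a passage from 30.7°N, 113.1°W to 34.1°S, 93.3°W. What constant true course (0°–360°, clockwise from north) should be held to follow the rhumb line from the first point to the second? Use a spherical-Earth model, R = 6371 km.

Meridional parts: M(φ₁)=+0.5635, M(φ₂)=-0.6338 → ΔM = -1.1972;  Δλ = +0.3456 rad
tan C = Δλ / ΔM = -0.2886 → C = 163.90°

163.9°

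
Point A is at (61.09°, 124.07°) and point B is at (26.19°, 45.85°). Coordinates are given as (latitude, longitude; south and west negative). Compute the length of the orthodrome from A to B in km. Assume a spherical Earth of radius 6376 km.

cos σ = sin φ₁ sin φ₂ + cos φ₁ cos φ₂ cos Δλ
      = sin(61.09°)sin(26.19°) + cos(61.09°)cos(26.19°)cos(-78.22°) = 0.4749
σ = 61.646° → d = Rσ = 6376·1.07593 = 6860 km

6860 km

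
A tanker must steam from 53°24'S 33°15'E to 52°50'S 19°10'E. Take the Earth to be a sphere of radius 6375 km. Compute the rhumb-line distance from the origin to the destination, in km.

943 km

Δψ = ln[tan(π/4+φ₂/2)/tan(π/4+φ₁/2)] = +0.0165;  Δφ = +0.0099 rad,  Δλ = -0.2458 rad
q = Δφ/Δψ = 0.6002
d = R·√(Δφ² + q²Δλ²) = 6375·0.14785 = 943 km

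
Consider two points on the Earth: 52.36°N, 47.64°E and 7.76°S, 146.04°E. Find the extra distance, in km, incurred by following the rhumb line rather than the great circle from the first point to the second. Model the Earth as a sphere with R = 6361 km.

Great circle: cos σ = sin φ₁ sin φ₂ + cos φ₁ cos φ₂ cos Δλ,  σ = 1.7674 rad → d_gc = 11242.3 km
Rhumb line: Δψ = -1.2123, q = Δφ/Δψ = 0.8656, d_rh = R√(Δφ²+q²Δλ²) = 11574.2 km
Excess = 11574.2 − 11242.3 = 331.9 ≈ 332 km

332 km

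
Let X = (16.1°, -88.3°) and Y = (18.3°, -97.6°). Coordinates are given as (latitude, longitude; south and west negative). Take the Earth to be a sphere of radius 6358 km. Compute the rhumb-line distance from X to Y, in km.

1016 km

Rhumb course C = atan2(Δλ, Δψ) with Δψ = ln[tan(π/4+φ₂/2)/tan(π/4+φ₁/2)] = +0.0402, Δλ = -0.1623 → C = 283.91°
d = R·|Δφ| / |cos C| = 6358·0.03840 / 0.24039 = 1016 km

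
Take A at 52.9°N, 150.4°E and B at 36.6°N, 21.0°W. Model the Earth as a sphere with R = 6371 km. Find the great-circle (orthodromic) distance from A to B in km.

Haversine: a = sin²(Δφ/2)+cos φ₁ cos φ₂ sin²(Δλ/2) = 0.50164;  σ = 2·atan2(√a,√(1−a))
σ = 90.188° → d = Rσ = 6371·1.57408 = 10028 km

10028 km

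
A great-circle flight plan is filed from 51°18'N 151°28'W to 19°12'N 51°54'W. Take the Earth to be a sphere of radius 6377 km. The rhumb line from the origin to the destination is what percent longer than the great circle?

Great circle: σ = 1.4116 rad → d_gc = Rσ = 9001.8 km
Rhumb: Δφ = -0.5603, Δλ = +1.7378, Δψ = -0.7049, q = Δφ/Δψ = 0.7948 → d_rh = R√(Δφ²+q²Δλ²) = 9504.6 km
Excess = (9504.6 − 9001.8) / 9001.8 = 502.8 / 9001.8 = 5.59% ≈ 5.6%

5.6%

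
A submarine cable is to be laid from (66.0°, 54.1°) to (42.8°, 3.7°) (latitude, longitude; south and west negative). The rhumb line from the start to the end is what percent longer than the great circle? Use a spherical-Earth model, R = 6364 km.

2.2%

Great circle: σ = 0.6251 rad → d_gc = Rσ = 3977.9 km
Rhumb: Δφ = -0.4049, Δλ = -0.8796, Δψ = -0.7205, q = Δφ/Δψ = 0.5620 → d_rh = R√(Δφ²+q²Δλ²) = 4066.8 km
Excess = (4066.8 − 3977.9) / 3977.9 = 88.9 / 3977.9 = 2.23% ≈ 2.2%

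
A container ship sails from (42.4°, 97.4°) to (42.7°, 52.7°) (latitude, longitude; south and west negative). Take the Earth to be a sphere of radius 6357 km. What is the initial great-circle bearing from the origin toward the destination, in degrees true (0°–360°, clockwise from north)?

θ = atan2( sin Δλ·cos φ₂ ,  cos φ₁ sin φ₂ − sin φ₁ cos φ₂ cos Δλ )
  = atan2(-0.5169, +0.1486) = 286.03°

286.0°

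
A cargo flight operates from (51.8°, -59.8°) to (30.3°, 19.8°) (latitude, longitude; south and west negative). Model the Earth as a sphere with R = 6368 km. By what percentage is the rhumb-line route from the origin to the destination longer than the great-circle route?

Great circle: σ = 1.0554 rad → d_gc = Rσ = 6720.8 km
Rhumb: Δφ = -0.3752, Δλ = +1.3893, Δψ = -0.5051, q = Δφ/Δψ = 0.7429 → d_rh = R√(Δφ²+q²Δλ²) = 6992.9 km
Excess = (6992.9 − 6720.8) / 6720.8 = 272.1 / 6720.8 = 4.049% ≈ 4.0%

4.0%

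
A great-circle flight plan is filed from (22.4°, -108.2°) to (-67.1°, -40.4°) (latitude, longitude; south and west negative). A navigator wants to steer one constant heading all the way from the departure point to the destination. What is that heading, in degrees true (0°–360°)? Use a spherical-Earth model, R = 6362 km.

149.4°

Meridional parts: M(φ₁)=+0.4013, M(φ₂)=-1.5968 → ΔM = -1.9981;  Δλ = +1.1833 rad
tan C = Δλ / ΔM = -0.5922 → C = 149.36°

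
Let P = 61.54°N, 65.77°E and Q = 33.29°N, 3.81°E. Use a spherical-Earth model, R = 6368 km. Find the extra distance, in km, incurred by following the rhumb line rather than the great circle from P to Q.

Great circle: cos σ = sin φ₁ sin φ₂ + cos φ₁ cos φ₂ cos Δλ,  σ = 0.8369 rad → d_gc = 5329.08 km
Rhumb line: Δψ = -0.7552, q = Δφ/Δψ = 0.6528, d_rh = R√(Δφ²+q²Δλ²) = 5483.61 km
Excess = 5483.61 − 5329.08 = 154.53 ≈ 155 km

155 km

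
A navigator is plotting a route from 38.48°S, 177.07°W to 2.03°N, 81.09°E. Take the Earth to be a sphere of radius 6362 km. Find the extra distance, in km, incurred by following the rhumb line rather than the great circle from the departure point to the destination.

Great circle: cos σ = sin φ₁ sin φ₂ + cos φ₁ cos φ₂ cos Δλ,  σ = 1.7544 rad → d_gc = 11161.4 km
Rhumb line: Δψ = +0.7641, q = Δφ/Δψ = 0.9253, d_rh = R√(Δφ²+q²Δλ²) = 11389.5 km
Excess = 11389.5 − 11161.4 = 228.1 ≈ 228 km

228 km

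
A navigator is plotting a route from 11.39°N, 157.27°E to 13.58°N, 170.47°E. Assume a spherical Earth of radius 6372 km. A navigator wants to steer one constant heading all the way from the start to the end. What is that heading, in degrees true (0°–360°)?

80.4°

Δψ = ln[tan(π/4+φ₂/2)/tan(π/4+φ₁/2)] = +0.0392
Δλ = +0.2304 rad (taken the short way round)
course = atan2(Δλ, Δψ) = 80.36°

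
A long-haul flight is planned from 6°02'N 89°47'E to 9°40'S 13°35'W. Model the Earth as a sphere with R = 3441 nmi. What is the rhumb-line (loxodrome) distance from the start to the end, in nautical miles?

6257 nmi

Rhumb course C = atan2(Δλ, Δψ) with Δψ = ln[tan(π/4+φ₂/2)/tan(π/4+φ₁/2)] = -0.2750, Δλ = -1.8041 → C = 261.33°
d = R·|Δφ| / |cos C| = 3441·0.27402 / 0.15070 = 6257 nmi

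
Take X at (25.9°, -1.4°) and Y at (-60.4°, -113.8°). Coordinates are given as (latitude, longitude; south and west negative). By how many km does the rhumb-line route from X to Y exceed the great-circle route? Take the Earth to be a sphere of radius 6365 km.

Great circle: cos σ = sin φ₁ sin φ₂ + cos φ₁ cos φ₂ cos Δλ,  σ = 2.1521 rad → d_gc = 13698.1 km
Rhumb line: Δψ = -1.7993, q = Δφ/Δψ = 0.8371, d_rh = R√(Δφ²+q²Δλ²) = 14183.5 km
Excess = 14183.5 − 13698.1 = 485.4 ≈ 485 km

485 km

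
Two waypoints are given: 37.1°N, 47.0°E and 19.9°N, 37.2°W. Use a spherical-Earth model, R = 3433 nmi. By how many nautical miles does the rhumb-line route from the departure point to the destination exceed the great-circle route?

112 nmi

Great circle: cos σ = sin φ₁ sin φ₂ + cos φ₁ cos φ₂ cos Δλ,  σ = 1.2858 rad → d_gc = 4414.3 nmi
Rhumb line: Δψ = -0.3437, q = Δφ/Δψ = 0.8735, d_rh = R√(Δφ²+q²Δλ²) = 4526.0 nmi
Excess = 4526.0 − 4414.3 = 111.7 ≈ 112 nmi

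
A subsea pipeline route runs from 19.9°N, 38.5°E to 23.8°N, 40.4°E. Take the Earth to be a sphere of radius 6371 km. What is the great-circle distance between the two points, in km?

476 km

cos σ = sin φ₁ sin φ₂ + cos φ₁ cos φ₂ cos Δλ
      = sin(19.90°)sin(23.80°) + cos(19.90°)cos(23.80°)cos(1.90°) = 0.9972
σ = 4.280° → d = Rσ = 6371·0.07470 = 476 km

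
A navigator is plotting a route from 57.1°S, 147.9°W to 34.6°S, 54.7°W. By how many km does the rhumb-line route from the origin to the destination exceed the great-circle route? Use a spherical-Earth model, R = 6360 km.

479 km

Great circle: cos σ = sin φ₁ sin φ₂ + cos φ₁ cos φ₂ cos Δλ,  σ = 1.1020 rad → d_gc = 7008.7 km
Rhumb line: Δψ = +0.5755, q = Δφ/Δψ = 0.6823, d_rh = R√(Δφ²+q²Δλ²) = 7487.6 km
Excess = 7487.6 − 7008.7 = 478.9 ≈ 479 km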